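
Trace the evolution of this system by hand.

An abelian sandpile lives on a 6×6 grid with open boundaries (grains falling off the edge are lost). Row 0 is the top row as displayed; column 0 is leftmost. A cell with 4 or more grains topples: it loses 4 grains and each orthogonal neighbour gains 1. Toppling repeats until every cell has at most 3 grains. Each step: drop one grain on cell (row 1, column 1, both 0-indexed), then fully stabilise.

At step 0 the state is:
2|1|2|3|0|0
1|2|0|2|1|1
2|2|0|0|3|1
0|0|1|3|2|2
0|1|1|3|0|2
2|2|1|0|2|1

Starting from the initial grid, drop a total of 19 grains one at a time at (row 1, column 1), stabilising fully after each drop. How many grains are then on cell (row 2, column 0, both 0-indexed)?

[0] 2|1|2|3|0|0
1|2|0|2|1|1
2|2|0|0|3|1
0|0|1|3|2|2
0|1|1|3|0|2
2|2|1|0|2|1
[1] 2|1|2|3|0|0
1|3|0|2|1|1
2|2|0|0|3|1
0|0|1|3|2|2
0|1|1|3|0|2
2|2|1|0|2|1
[2] 2|2|2|3|0|0
2|0|1|2|1|1
2|3|0|0|3|1
0|0|1|3|2|2
0|1|1|3|0|2
2|2|1|0|2|1
[3] 2|2|2|3|0|0
2|1|1|2|1|1
2|3|0|0|3|1
0|0|1|3|2|2
0|1|1|3|0|2
2|2|1|0|2|1
[4] 2|2|2|3|0|0
2|2|1|2|1|1
2|3|0|0|3|1
0|0|1|3|2|2
0|1|1|3|0|2
2|2|1|0|2|1
[5] 2|2|2|3|0|0
2|3|1|2|1|1
2|3|0|0|3|1
0|0|1|3|2|2
0|1|1|3|0|2
2|2|1|0|2|1
[6] 2|3|2|3|0|0
3|1|2|2|1|1
3|0|1|0|3|1
0|1|1|3|2|2
0|1|1|3|0|2
2|2|1|0|2|1
[7] 2|3|2|3|0|0
3|2|2|2|1|1
3|0|1|0|3|1
0|1|1|3|2|2
0|1|1|3|0|2
2|2|1|0|2|1
[8] 2|3|2|3|0|0
3|3|2|2|1|1
3|0|1|0|3|1
0|1|1|3|2|2
0|1|1|3|0|2
2|2|1|0|2|1
[9] 0|1|3|3|0|0
2|2|3|2|1|1
0|2|1|0|3|1
1|1|1|3|2|2
0|1|1|3|0|2
2|2|1|0|2|1
[10] 0|1|3|3|0|0
2|3|3|2|1|1
0|2|1|0|3|1
1|1|1|3|2|2
0|1|1|3|0|2
2|2|1|0|2|1
[11] 0|3|1|1|1|0
3|1|2|0|2|1
0|3|2|1|3|1
1|1|1|3|2|2
0|1|1|3|0|2
2|2|1|0|2|1
[12] 0|3|1|1|1|0
3|2|2|0|2|1
0|3|2|1|3|1
1|1|1|3|2|2
0|1|1|3|0|2
2|2|1|0|2|1
[13] 0|3|1|1|1|0
3|3|2|0|2|1
0|3|2|1|3|1
1|1|1|3|2|2
0|1|1|3|0|2
2|2|1|0|2|1
[14] 2|0|2|1|1|0
0|3|3|0|2|1
2|0|3|1|3|1
1|2|1|3|2|2
0|1|1|3|0|2
2|2|1|0|2|1
[15] 2|1|3|1|1|0
1|1|1|1|2|1
2|2|0|2|3|1
1|2|2|3|2|2
0|1|1|3|0|2
2|2|1|0|2|1
[16] 2|1|3|1|1|0
1|2|1|1|2|1
2|2|0|2|3|1
1|2|2|3|2|2
0|1|1|3|0|2
2|2|1|0|2|1
[17] 2|1|3|1|1|0
1|3|1|1|2|1
2|2|0|2|3|1
1|2|2|3|2|2
0|1|1|3|0|2
2|2|1|0|2|1
[18] 2|2|3|1|1|0
2|0|2|1|2|1
2|3|0|2|3|1
1|2|2|3|2|2
0|1|1|3|0|2
2|2|1|0|2|1
[19] 2|2|3|1|1|0
2|1|2|1|2|1
2|3|0|2|3|1
1|2|2|3|2|2
0|1|1|3|0|2
2|2|1|0|2|1

2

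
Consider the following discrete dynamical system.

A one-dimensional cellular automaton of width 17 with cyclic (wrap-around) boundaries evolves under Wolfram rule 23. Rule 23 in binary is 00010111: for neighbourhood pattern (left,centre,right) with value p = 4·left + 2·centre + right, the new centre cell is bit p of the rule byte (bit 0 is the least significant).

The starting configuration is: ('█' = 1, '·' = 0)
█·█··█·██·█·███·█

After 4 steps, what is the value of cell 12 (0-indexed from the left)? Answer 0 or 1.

1

t=0: █·█··█·██·█·███·█
t=1: ··████····█······
t=2: ██····███████████
t=3: ··████···········
t=4: ██····███████████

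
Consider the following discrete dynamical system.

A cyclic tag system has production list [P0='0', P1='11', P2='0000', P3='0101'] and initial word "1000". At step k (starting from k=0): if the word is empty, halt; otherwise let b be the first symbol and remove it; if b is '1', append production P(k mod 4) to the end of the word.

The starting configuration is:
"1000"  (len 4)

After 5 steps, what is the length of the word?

k=0  "1000"  (len 4)
k=1  "0000"  (len 4)
k=2  "000"  (len 3)
k=3  "00"  (len 2)
k=4  "0"  (len 1)
k=5  (halted — word empty)

0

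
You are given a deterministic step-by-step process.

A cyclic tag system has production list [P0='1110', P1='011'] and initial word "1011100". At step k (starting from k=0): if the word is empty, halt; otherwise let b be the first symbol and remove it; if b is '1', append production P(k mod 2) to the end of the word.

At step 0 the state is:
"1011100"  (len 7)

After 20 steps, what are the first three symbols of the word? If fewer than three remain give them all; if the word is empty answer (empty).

k=0  "1011100"  (len 7)
k=1  "0111001110"  (len 10)
k=2  "111001110"  (len 9)
k=3  "110011101110"  (len 12)
k=4  "10011101110011"  (len 14)
k=5  "00111011100111110"  (len 17)
k=6  "0111011100111110"  (len 16)
k=7  "111011100111110"  (len 15)
k=8  "11011100111110011"  (len 17)
k=9  "10111001111100111110"  (len 20)
k=10  "0111001111100111110011"  (len 22)
k=11  "111001111100111110011"  (len 21)
k=12  "11001111100111110011011"  (len 23)
k=13  "10011111001111100110111110"  (len 26)
k=14  "0011111001111100110111110011"  (len 28)
k=15  "011111001111100110111110011"  (len 27)
k=16  "11111001111100110111110011"  (len 26)
k=17  "11110011111001101111100111110"  (len 29)
k=18  "1110011111001101111100111110011"  (len 31)
k=19  "1100111110011011111001111100111110"  (len 34)
k=20  "100111110011011111001111100111110011"  (len 36)

100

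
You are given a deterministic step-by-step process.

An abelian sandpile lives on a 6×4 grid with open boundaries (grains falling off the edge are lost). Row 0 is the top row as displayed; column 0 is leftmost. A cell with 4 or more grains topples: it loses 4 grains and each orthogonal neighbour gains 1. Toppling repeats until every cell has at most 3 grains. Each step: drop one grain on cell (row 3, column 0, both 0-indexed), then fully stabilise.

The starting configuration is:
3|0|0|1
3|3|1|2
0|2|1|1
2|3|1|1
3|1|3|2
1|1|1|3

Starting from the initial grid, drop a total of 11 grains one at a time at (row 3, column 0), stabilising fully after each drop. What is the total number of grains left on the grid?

46

k=0  3|0|0|1
3|3|1|2
0|2|1|1
2|3|1|1
3|1|3|2
1|1|1|3
k=1  3|0|0|1
3|3|1|2
0|2|1|1
3|3|1|1
3|1|3|2
1|1|1|3
k=2  3|0|0|1
3|3|1|2
1|3|1|1
2|0|2|1
0|3|3|2
2|1|1|3
k=3  3|0|0|1
3|3|1|2
1|3|1|1
3|0|2|1
0|3|3|2
2|1|1|3
k=4  3|0|0|1
3|3|1|2
2|3|1|1
0|1|2|1
1|3|3|2
2|1|1|3
k=5  3|0|0|1
3|3|1|2
2|3|1|1
1|1|2|1
1|3|3|2
2|1|1|3
k=6  3|0|0|1
3|3|1|2
2|3|1|1
2|1|2|1
1|3|3|2
2|1|1|3
k=7  3|0|0|1
3|3|1|2
2|3|1|1
3|1|2|1
1|3|3|2
2|1|1|3
k=8  3|0|0|1
3|3|1|2
3|3|1|1
0|2|2|1
2|3|3|2
2|1|1|3
k=9  3|0|0|1
3|3|1|2
3|3|1|1
1|2|2|1
2|3|3|2
2|1|1|3
k=10  3|0|0|1
3|3|1|2
3|3|1|1
2|2|2|1
2|3|3|2
2|1|1|3
k=11  3|0|0|1
3|3|1|2
3|3|1|1
3|2|2|1
2|3|3|2
2|1|1|3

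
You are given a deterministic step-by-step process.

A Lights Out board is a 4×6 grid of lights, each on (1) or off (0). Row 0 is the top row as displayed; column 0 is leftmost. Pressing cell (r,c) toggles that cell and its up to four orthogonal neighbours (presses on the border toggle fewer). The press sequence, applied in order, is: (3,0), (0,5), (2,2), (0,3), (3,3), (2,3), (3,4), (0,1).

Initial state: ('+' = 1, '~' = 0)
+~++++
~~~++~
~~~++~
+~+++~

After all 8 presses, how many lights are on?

t=0: +~++++
~~~++~
~~~++~
+~+++~
t=1: +~++++
~~~++~
+~~++~
~++++~
t=2: +~++~~
~~~+++
+~~++~
~++++~
t=3: +~++~~
~~++++
+++~+~
~+~++~
t=4: +~~~+~
~~+~++
+++~+~
~+~++~
t=5: +~~~+~
~~+~++
+++++~
~++~~~
t=6: +~~~+~
~~++++
++~~~~
~+++~~
t=7: +~~~+~
~~++++
++~~+~
~++~++
t=8: ~++~+~
~+++++
++~~+~
~++~++

15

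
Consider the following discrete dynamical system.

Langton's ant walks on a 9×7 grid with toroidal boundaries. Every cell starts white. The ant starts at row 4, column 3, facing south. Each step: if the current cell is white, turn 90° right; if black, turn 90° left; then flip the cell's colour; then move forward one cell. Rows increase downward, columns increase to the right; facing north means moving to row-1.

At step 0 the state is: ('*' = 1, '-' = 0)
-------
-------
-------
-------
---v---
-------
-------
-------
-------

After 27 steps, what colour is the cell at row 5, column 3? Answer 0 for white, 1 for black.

t=0: -------
-------
-------
-------
---v---
-------
-------
-------
-------
t=1: -------
-------
-------
-------
--<*---
-------
-------
-------
-------
t=2: -------
-------
-------
--^----
--**---
-------
-------
-------
-------
t=3: -------
-------
-------
--*>---
--**---
-------
-------
-------
-------
t=4: -------
-------
-------
--**---
--*v---
-------
-------
-------
-------
t=5: -------
-------
-------
--**---
--*->--
-------
-------
-------
-------
t=6: -------
-------
-------
--**---
--*-*--
----v--
-------
-------
-------
t=7: -------
-------
-------
--**---
--*-*--
---<*--
-------
-------
-------
t=8: -------
-------
-------
--**---
--*^*--
---**--
-------
-------
-------
t=9: -------
-------
-------
--**---
--**>--
---**--
-------
-------
-------
t=10: -------
-------
-------
--**^--
--**---
---**--
-------
-------
-------
t=11: -------
-------
-------
--***>-
--**---
---**--
-------
-------
-------
t=12: -------
-------
-------
--****-
--**-v-
---**--
-------
-------
-------
t=13: -------
-------
-------
--****-
--**<*-
---**--
-------
-------
-------
t=14: -------
-------
-------
--**^*-
--****-
---**--
-------
-------
-------
t=15: -------
-------
-------
--*<-*-
--****-
---**--
-------
-------
-------
t=16: -------
-------
-------
--*--*-
--*v**-
---**--
-------
-------
-------
t=17: -------
-------
-------
--*--*-
--*->*-
---**--
-------
-------
-------
t=18: -------
-------
-------
--*-^*-
--*--*-
---**--
-------
-------
-------
t=19: -------
-------
-------
--*-*>-
--*--*-
---**--
-------
-------
-------
t=20: -------
-------
-----^-
--*-*--
--*--*-
---**--
-------
-------
-------
t=21: -------
-------
-----*>
--*-*--
--*--*-
---**--
-------
-------
-------
t=22: -------
-------
-----**
--*-*-v
--*--*-
---**--
-------
-------
-------
t=23: -------
-------
-----**
--*-*<*
--*--*-
---**--
-------
-------
-------
t=24: -------
-------
-----^*
--*-***
--*--*-
---**--
-------
-------
-------
t=25: -------
-------
----<-*
--*-***
--*--*-
---**--
-------
-------
-------
t=26: -------
----^--
----*-*
--*-***
--*--*-
---**--
-------
-------
-------
t=27: -------
----*>-
----*-*
--*-***
--*--*-
---**--
-------
-------
-------

1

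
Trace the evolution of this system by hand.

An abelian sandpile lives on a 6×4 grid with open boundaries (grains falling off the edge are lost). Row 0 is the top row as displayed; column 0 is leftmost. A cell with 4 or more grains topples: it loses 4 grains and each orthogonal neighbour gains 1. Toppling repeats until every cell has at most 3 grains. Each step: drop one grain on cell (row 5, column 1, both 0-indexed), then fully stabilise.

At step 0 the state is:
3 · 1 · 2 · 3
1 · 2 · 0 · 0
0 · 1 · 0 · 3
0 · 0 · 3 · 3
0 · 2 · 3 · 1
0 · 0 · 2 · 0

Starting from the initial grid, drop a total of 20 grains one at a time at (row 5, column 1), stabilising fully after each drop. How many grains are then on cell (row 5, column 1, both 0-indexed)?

1

0) 3 · 1 · 2 · 3
1 · 2 · 0 · 0
0 · 1 · 0 · 3
0 · 0 · 3 · 3
0 · 2 · 3 · 1
0 · 0 · 2 · 0
1) 3 · 1 · 2 · 3
1 · 2 · 0 · 0
0 · 1 · 0 · 3
0 · 0 · 3 · 3
0 · 2 · 3 · 1
0 · 1 · 2 · 0
2) 3 · 1 · 2 · 3
1 · 2 · 0 · 0
0 · 1 · 0 · 3
0 · 0 · 3 · 3
0 · 2 · 3 · 1
0 · 2 · 2 · 0
3) 3 · 1 · 2 · 3
1 · 2 · 0 · 0
0 · 1 · 0 · 3
0 · 0 · 3 · 3
0 · 2 · 3 · 1
0 · 3 · 2 · 0
4) 3 · 1 · 2 · 3
1 · 2 · 0 · 0
0 · 1 · 0 · 3
0 · 0 · 3 · 3
0 · 3 · 3 · 1
1 · 0 · 3 · 0
5) 3 · 1 · 2 · 3
1 · 2 · 0 · 0
0 · 1 · 0 · 3
0 · 0 · 3 · 3
0 · 3 · 3 · 1
1 · 1 · 3 · 0
6) 3 · 1 · 2 · 3
1 · 2 · 0 · 0
0 · 1 · 0 · 3
0 · 0 · 3 · 3
0 · 3 · 3 · 1
1 · 2 · 3 · 0
7) 3 · 1 · 2 · 3
1 · 2 · 0 · 0
0 · 1 · 0 · 3
0 · 0 · 3 · 3
0 · 3 · 3 · 1
1 · 3 · 3 · 0
8) 3 · 1 · 2 · 3
1 · 2 · 0 · 1
0 · 1 · 2 · 0
0 · 2 · 1 · 1
1 · 1 · 2 · 3
2 · 2 · 1 · 1
9) 3 · 1 · 2 · 3
1 · 2 · 0 · 1
0 · 1 · 2 · 0
0 · 2 · 1 · 1
1 · 1 · 2 · 3
2 · 3 · 1 · 1
10) 3 · 1 · 2 · 3
1 · 2 · 0 · 1
0 · 1 · 2 · 0
0 · 2 · 1 · 1
1 · 2 · 2 · 3
3 · 0 · 2 · 1
11) 3 · 1 · 2 · 3
1 · 2 · 0 · 1
0 · 1 · 2 · 0
0 · 2 · 1 · 1
1 · 2 · 2 · 3
3 · 1 · 2 · 1
12) 3 · 1 · 2 · 3
1 · 2 · 0 · 1
0 · 1 · 2 · 0
0 · 2 · 1 · 1
1 · 2 · 2 · 3
3 · 2 · 2 · 1
13) 3 · 1 · 2 · 3
1 · 2 · 0 · 1
0 · 1 · 2 · 0
0 · 2 · 1 · 1
1 · 2 · 2 · 3
3 · 3 · 2 · 1
14) 3 · 1 · 2 · 3
1 · 2 · 0 · 1
0 · 1 · 2 · 0
0 · 2 · 1 · 1
2 · 3 · 2 · 3
0 · 1 · 3 · 1
15) 3 · 1 · 2 · 3
1 · 2 · 0 · 1
0 · 1 · 2 · 0
0 · 2 · 1 · 1
2 · 3 · 2 · 3
0 · 2 · 3 · 1
16) 3 · 1 · 2 · 3
1 · 2 · 0 · 1
0 · 1 · 2 · 0
0 · 2 · 1 · 1
2 · 3 · 2 · 3
0 · 3 · 3 · 1
17) 3 · 1 · 2 · 3
1 · 2 · 0 · 1
0 · 1 · 2 · 0
0 · 3 · 2 · 2
3 · 1 · 1 · 0
1 · 2 · 1 · 3
18) 3 · 1 · 2 · 3
1 · 2 · 0 · 1
0 · 1 · 2 · 0
0 · 3 · 2 · 2
3 · 1 · 1 · 0
1 · 3 · 1 · 3
19) 3 · 1 · 2 · 3
1 · 2 · 0 · 1
0 · 1 · 2 · 0
0 · 3 · 2 · 2
3 · 2 · 1 · 0
2 · 0 · 2 · 3
20) 3 · 1 · 2 · 3
1 · 2 · 0 · 1
0 · 1 · 2 · 0
0 · 3 · 2 · 2
3 · 2 · 1 · 0
2 · 1 · 2 · 3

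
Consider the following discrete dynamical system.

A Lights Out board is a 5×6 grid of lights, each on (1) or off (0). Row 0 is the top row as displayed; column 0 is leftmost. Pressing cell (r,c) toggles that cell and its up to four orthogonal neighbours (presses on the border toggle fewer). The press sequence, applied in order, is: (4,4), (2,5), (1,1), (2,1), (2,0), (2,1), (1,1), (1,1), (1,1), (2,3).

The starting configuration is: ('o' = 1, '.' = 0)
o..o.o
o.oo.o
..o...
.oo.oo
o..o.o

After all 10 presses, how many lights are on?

0) o..o.o
o.oo.o
..o...
.oo.oo
o..o.o
1) o..o.o
o.oo.o
..o...
.oo..o
o...o.
2) o..o.o
o.oo..
..o.oo
.oo...
o...o.
3) oo.o.o
.o.o..
.oo.oo
.oo...
o...o.
4) oo.o.o
...o..
o...oo
..o...
o...o.
5) oo.o.o
o..o..
.o..oo
o.o...
o...o.
6) oo.o.o
oo.o..
o.o.oo
ooo...
o...o.
7) o..o.o
..oo..
ooo.oo
ooo...
o...o.
8) oo.o.o
oo.o..
o.o.oo
ooo...
o...o.
9) o..o.o
..oo..
ooo.oo
ooo...
o...o.
10) o..o.o
..o...
oo.o.o
oooo..
o...o.

14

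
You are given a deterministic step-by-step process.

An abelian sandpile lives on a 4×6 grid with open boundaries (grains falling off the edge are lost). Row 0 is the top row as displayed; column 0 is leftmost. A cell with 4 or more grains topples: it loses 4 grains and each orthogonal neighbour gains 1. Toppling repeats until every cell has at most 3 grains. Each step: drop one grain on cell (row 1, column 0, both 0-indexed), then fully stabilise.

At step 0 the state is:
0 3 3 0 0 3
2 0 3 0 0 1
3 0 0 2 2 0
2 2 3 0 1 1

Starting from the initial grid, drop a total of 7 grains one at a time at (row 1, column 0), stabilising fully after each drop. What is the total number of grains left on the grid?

35

step 0: 0 3 3 0 0 3
2 0 3 0 0 1
3 0 0 2 2 0
2 2 3 0 1 1
step 1: 0 3 3 0 0 3
3 0 3 0 0 1
3 0 0 2 2 0
2 2 3 0 1 1
step 2: 1 3 3 0 0 3
1 1 3 0 0 1
0 1 0 2 2 0
3 2 3 0 1 1
step 3: 1 3 3 0 0 3
2 1 3 0 0 1
0 1 0 2 2 0
3 2 3 0 1 1
step 4: 1 3 3 0 0 3
3 1 3 0 0 1
0 1 0 2 2 0
3 2 3 0 1 1
step 5: 2 3 3 0 0 3
0 2 3 0 0 1
1 1 0 2 2 0
3 2 3 0 1 1
step 6: 2 3 3 0 0 3
1 2 3 0 0 1
1 1 0 2 2 0
3 2 3 0 1 1
step 7: 2 3 3 0 0 3
2 2 3 0 0 1
1 1 0 2 2 0
3 2 3 0 1 1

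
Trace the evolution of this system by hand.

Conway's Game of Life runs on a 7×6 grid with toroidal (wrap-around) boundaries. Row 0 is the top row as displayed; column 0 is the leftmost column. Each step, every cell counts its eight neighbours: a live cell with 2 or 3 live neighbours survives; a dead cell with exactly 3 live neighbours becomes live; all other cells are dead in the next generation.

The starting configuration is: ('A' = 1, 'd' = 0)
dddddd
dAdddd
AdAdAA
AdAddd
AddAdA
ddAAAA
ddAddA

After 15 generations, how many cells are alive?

14

gen 0: dddddd
dAdddd
AdAdAA
AdAddd
AddAdA
ddAAAA
ddAddA
gen 1: dddddd
AAdddA
AdAAdA
ddAddd
Addddd
dAAddd
ddAddA
gen 2: dAdddA
dAAdAA
ddAAAA
AdAAdA
ddAddd
AAAddd
dAAddd
gen 3: dddAAA
dAdddd
dddddd
AddddA
dddddA
AddAdd
dddddd
gen 4: ddddAd
ddddAd
Addddd
AddddA
ddddAA
dddddd
dddAdA
gen 5: dddAAA
dddddA
Addddd
AdddAd
AdddAA
dddddA
ddddAd
gen 6: dddAdA
AddddA
Addddd
AAddAd
AdddAd
Addddd
dddAdd
gen 7: AddddA
AdddAA
dddddd
AAdddd
Addddd
dddddA
ddddAd
gen 8: Addddd
AdddAd
dAdddd
AAdddd
AAdddA
dddddA
AdddAd
gen 9: AAdddd
AAdddA
dAdddA
ddAddA
dAdddA
dAddAd
Addddd
gen 10: dddddd
ddAddA
dAAdAA
dAAdAA
dAAdAA
dAdddA
AddddA
gen 11: AddddA
AAAAAA
dddddd
dddddd
dddddd
dAAddd
AddddA
gen 12: ddAAdd
dAAAAd
AAAAAA
dddddd
dddddd
AAdddd
dddddA
gen 13: dAdddd
dddddd
AddddA
AAAAAA
dddddd
Addddd
AAAddd
gen 14: AAAddd
Addddd
ddAAdd
dAAAAd
ddAAAd
Addddd
AdAddd
gen 15: AdAddA
AddAdd
ddddAd
dAdddd
ddddAA
ddAddA
AdAddA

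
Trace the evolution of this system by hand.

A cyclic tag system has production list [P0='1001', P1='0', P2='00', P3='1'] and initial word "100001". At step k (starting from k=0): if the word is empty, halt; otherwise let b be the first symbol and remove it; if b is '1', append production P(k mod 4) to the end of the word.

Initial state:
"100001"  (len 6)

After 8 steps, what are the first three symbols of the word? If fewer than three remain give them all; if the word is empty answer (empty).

010

k=0  "100001"  (len 6)
k=1  "000011001"  (len 9)
k=2  "00011001"  (len 8)
k=3  "0011001"  (len 7)
k=4  "011001"  (len 6)
k=5  "11001"  (len 5)
k=6  "10010"  (len 5)
k=7  "001000"  (len 6)
k=8  "01000"  (len 5)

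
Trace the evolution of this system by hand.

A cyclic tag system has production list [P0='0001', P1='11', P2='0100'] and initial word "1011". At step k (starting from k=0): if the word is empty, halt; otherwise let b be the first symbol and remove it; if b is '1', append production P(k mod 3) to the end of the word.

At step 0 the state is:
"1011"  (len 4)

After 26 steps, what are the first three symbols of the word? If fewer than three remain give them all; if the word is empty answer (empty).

110

0) "1011"  (len 4)
1) "0110001"  (len 7)
2) "110001"  (len 6)
3) "100010100"  (len 9)
4) "000101000001"  (len 12)
5) "00101000001"  (len 11)
6) "0101000001"  (len 10)
7) "101000001"  (len 9)
8) "0100000111"  (len 10)
9) "100000111"  (len 9)
10) "000001110001"  (len 12)
11) "00001110001"  (len 11)
12) "0001110001"  (len 10)
13) "001110001"  (len 9)
14) "01110001"  (len 8)
15) "1110001"  (len 7)
16) "1100010001"  (len 10)
17) "10001000111"  (len 11)
18) "00010001110100"  (len 14)
19) "0010001110100"  (len 13)
20) "010001110100"  (len 12)
21) "10001110100"  (len 11)
22) "00011101000001"  (len 14)
23) "0011101000001"  (len 13)
24) "011101000001"  (len 12)
25) "11101000001"  (len 11)
26) "110100000111"  (len 12)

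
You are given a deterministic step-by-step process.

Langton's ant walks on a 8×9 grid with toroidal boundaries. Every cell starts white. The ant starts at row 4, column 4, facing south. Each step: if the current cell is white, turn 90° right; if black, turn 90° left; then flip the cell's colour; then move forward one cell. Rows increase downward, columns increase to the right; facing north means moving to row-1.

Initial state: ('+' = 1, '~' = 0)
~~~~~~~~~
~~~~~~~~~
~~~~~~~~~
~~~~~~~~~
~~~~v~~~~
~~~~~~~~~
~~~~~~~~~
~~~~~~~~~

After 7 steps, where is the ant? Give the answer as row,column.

0) ~~~~~~~~~
~~~~~~~~~
~~~~~~~~~
~~~~~~~~~
~~~~v~~~~
~~~~~~~~~
~~~~~~~~~
~~~~~~~~~
1) ~~~~~~~~~
~~~~~~~~~
~~~~~~~~~
~~~~~~~~~
~~~<+~~~~
~~~~~~~~~
~~~~~~~~~
~~~~~~~~~
2) ~~~~~~~~~
~~~~~~~~~
~~~~~~~~~
~~~^~~~~~
~~~++~~~~
~~~~~~~~~
~~~~~~~~~
~~~~~~~~~
3) ~~~~~~~~~
~~~~~~~~~
~~~~~~~~~
~~~+>~~~~
~~~++~~~~
~~~~~~~~~
~~~~~~~~~
~~~~~~~~~
4) ~~~~~~~~~
~~~~~~~~~
~~~~~~~~~
~~~++~~~~
~~~+v~~~~
~~~~~~~~~
~~~~~~~~~
~~~~~~~~~
5) ~~~~~~~~~
~~~~~~~~~
~~~~~~~~~
~~~++~~~~
~~~+~>~~~
~~~~~~~~~
~~~~~~~~~
~~~~~~~~~
6) ~~~~~~~~~
~~~~~~~~~
~~~~~~~~~
~~~++~~~~
~~~+~+~~~
~~~~~v~~~
~~~~~~~~~
~~~~~~~~~
7) ~~~~~~~~~
~~~~~~~~~
~~~~~~~~~
~~~++~~~~
~~~+~+~~~
~~~~<+~~~
~~~~~~~~~
~~~~~~~~~

5,4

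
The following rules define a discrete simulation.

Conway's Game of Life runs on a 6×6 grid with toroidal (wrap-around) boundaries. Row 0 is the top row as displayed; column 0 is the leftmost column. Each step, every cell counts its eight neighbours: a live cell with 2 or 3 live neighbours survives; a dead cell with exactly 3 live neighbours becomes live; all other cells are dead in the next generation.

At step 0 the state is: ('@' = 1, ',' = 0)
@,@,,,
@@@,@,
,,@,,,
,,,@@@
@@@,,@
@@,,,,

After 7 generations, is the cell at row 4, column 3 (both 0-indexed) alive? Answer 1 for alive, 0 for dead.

[0] @,@,,,
@@@,@,
,,@,,,
,,,@@@
@@@,,@
@@,,,,
[1] ,,@@,,
@,@,,@
@,@,,,
,,,@@@
,,@@,,
,,,,,,
[2] ,@@@,,
@,@,,@
@,@,,,
,@,,@@
,,@@,,
,,,,,,
[3] @@@@,,
@,,,,@
,,@@@,
@@,,@@
,,@@@,
,@,,,,
[4] ,,@,,@
@,,,,@
,,@@,,
@@,,,,
,,@@@,
@,,,@,
[5] ,@,,@,
@@@@@@
,,@,,@
,@,,@,
@,@@@,
,@@,@,
[6] ,,,,,,
,,,,,,
,,,,,,
@@,,@,
@,,,@,
@,,,@,
[7] ,,,,,,
,,,,,,
,,,,,,
@@,,,,
@,,@@,
,,,,,,

1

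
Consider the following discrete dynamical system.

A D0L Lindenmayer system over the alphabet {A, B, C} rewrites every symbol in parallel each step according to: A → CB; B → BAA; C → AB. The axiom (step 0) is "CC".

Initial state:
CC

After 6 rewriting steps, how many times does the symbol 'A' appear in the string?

140

k=0  CC
k=1  ABAB
k=2  CBBAACBBAA
k=3  ABBAABAACBCBABBAABAACBCB
k=4  CBBAABAACBCBBAACBCBABBAAABBAACBBAABAACBCBBAACBCBABBAAABBAA
k=5  ABBAABAACBCBBAACBCBABBAAABBAABAACBCBABBAAABBAACBBAABAACBCB…BAACBCBABBAAABBAABAACBCBABBAAABBAACBBAABAACBCBCBBAABAACBCB  (len 140)
k=6  CBBAABAACBCBBAACBCBABBAAABBAABAACBCBABBAAABBAACBBAABAACBCB…ABBAABAACBCBBAACBCBABBAAABBAAABBAABAACBCBBAACBCBABBAAABBAA  (len 338)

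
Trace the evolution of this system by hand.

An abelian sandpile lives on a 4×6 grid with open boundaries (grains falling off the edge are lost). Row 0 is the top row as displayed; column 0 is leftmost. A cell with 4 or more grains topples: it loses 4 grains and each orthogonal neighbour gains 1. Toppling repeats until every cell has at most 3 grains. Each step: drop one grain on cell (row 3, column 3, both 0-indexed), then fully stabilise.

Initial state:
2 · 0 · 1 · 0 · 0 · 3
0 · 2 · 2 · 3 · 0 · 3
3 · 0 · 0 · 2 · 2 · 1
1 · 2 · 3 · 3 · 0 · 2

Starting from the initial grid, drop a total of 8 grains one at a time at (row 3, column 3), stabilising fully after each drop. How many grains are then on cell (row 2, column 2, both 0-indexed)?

2

gen 0: 2 · 0 · 1 · 0 · 0 · 3
0 · 2 · 2 · 3 · 0 · 3
3 · 0 · 0 · 2 · 2 · 1
1 · 2 · 3 · 3 · 0 · 2
gen 1: 2 · 0 · 1 · 0 · 0 · 3
0 · 2 · 2 · 3 · 0 · 3
3 · 0 · 1 · 3 · 2 · 1
1 · 3 · 0 · 1 · 1 · 2
gen 2: 2 · 0 · 1 · 0 · 0 · 3
0 · 2 · 2 · 3 · 0 · 3
3 · 0 · 1 · 3 · 2 · 1
1 · 3 · 0 · 2 · 1 · 2
gen 3: 2 · 0 · 1 · 0 · 0 · 3
0 · 2 · 2 · 3 · 0 · 3
3 · 0 · 1 · 3 · 2 · 1
1 · 3 · 0 · 3 · 1 · 2
gen 4: 2 · 0 · 1 · 1 · 0 · 3
0 · 2 · 3 · 0 · 1 · 3
3 · 0 · 2 · 1 · 3 · 1
1 · 3 · 1 · 1 · 2 · 2
gen 5: 2 · 0 · 1 · 1 · 0 · 3
0 · 2 · 3 · 0 · 1 · 3
3 · 0 · 2 · 1 · 3 · 1
1 · 3 · 1 · 2 · 2 · 2
gen 6: 2 · 0 · 1 · 1 · 0 · 3
0 · 2 · 3 · 0 · 1 · 3
3 · 0 · 2 · 1 · 3 · 1
1 · 3 · 1 · 3 · 2 · 2
gen 7: 2 · 0 · 1 · 1 · 0 · 3
0 · 2 · 3 · 0 · 1 · 3
3 · 0 · 2 · 2 · 3 · 1
1 · 3 · 2 · 0 · 3 · 2
gen 8: 2 · 0 · 1 · 1 · 0 · 3
0 · 2 · 3 · 0 · 1 · 3
3 · 0 · 2 · 2 · 3 · 1
1 · 3 · 2 · 1 · 3 · 2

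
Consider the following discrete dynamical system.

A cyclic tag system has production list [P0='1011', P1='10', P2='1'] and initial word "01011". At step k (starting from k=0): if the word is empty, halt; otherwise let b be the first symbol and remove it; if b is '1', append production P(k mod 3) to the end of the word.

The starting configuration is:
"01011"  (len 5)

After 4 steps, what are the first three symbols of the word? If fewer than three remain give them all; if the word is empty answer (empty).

t=0: "01011"  (len 5)
t=1: "1011"  (len 4)
t=2: "01110"  (len 5)
t=3: "1110"  (len 4)
t=4: "1101011"  (len 7)

110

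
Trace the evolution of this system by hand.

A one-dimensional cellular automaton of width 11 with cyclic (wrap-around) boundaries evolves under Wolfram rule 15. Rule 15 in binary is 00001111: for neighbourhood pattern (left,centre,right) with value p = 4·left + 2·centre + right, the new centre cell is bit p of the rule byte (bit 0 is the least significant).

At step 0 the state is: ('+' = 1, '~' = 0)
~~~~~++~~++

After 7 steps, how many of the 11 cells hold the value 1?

7

step 0: ~~~~~++~~++
step 1: ~+++++~~++~
step 2: ++~~~~~++~~
step 3: +~~+++++~~+
step 4: ~~++~~~~~++
step 5: ~++~~+++++~
step 6: ++~~++~~~~~
step 7: +~~++~~++++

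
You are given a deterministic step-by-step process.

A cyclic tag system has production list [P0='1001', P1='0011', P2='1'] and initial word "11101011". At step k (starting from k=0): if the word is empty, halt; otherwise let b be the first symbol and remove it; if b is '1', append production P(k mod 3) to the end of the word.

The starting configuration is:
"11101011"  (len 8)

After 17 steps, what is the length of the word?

23

step 0: "11101011"  (len 8)
step 1: "11010111001"  (len 11)
step 2: "10101110010011"  (len 14)
step 3: "01011100100111"  (len 14)
step 4: "1011100100111"  (len 13)
step 5: "0111001001110011"  (len 16)
step 6: "111001001110011"  (len 15)
step 7: "110010011100111001"  (len 18)
step 8: "100100111001110010011"  (len 21)
step 9: "001001110011100100111"  (len 21)
step 10: "01001110011100100111"  (len 20)
step 11: "1001110011100100111"  (len 19)
step 12: "0011100111001001111"  (len 19)
step 13: "011100111001001111"  (len 18)
step 14: "11100111001001111"  (len 17)
step 15: "11001110010011111"  (len 17)
step 16: "10011100100111111001"  (len 20)
step 17: "00111001001111110010011"  (len 23)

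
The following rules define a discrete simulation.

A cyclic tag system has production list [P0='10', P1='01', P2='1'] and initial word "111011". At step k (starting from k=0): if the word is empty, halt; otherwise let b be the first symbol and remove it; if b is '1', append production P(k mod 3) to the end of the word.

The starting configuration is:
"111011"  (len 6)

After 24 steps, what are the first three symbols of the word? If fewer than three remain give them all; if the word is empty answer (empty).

101

k=0  "111011"  (len 6)
k=1  "1101110"  (len 7)
k=2  "10111001"  (len 8)
k=3  "01110011"  (len 8)
k=4  "1110011"  (len 7)
k=5  "11001101"  (len 8)
k=6  "10011011"  (len 8)
k=7  "001101110"  (len 9)
k=8  "01101110"  (len 8)
k=9  "1101110"  (len 7)
k=10  "10111010"  (len 8)
k=11  "011101001"  (len 9)
k=12  "11101001"  (len 8)
k=13  "110100110"  (len 9)
k=14  "1010011001"  (len 10)
k=15  "0100110011"  (len 10)
k=16  "100110011"  (len 9)
k=17  "0011001101"  (len 10)
k=18  "011001101"  (len 9)
k=19  "11001101"  (len 8)
k=20  "100110101"  (len 9)
k=21  "001101011"  (len 9)
k=22  "01101011"  (len 8)
k=23  "1101011"  (len 7)
k=24  "1010111"  (len 7)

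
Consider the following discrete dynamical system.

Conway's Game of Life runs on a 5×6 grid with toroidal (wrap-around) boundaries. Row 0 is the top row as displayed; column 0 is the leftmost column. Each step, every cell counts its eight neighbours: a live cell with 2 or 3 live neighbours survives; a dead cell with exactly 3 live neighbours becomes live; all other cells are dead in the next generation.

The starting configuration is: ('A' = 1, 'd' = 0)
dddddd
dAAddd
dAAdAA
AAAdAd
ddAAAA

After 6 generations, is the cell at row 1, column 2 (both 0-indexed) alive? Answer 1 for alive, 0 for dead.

0

step 0: dddddd
dAAddd
dAAdAA
AAAdAd
ddAAAA
step 1: dAddAd
AAAAdd
ddddAA
dddddd
AdAdAA
step 2: ddddAd
AAAAdd
AAAAAA
AddAdd
AAdAAA
step 3: dddddd
dddddd
dddddd
dddddd
AAAAdd
step 4: dAAddd
dddddd
dddddd
dAAddd
dAAddd
step 5: dAAddd
dddddd
dddddd
dAAddd
AddAdd
step 6: dAAddd
dddddd
dddddd
dAAddd
AddAdd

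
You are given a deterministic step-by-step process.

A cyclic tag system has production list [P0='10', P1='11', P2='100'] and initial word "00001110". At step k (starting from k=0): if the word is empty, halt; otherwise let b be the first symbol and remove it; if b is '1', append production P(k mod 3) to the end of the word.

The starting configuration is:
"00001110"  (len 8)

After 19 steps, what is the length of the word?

9

[0] "00001110"  (len 8)
[1] "0001110"  (len 7)
[2] "001110"  (len 6)
[3] "01110"  (len 5)
[4] "1110"  (len 4)
[5] "11011"  (len 5)
[6] "1011100"  (len 7)
[7] "01110010"  (len 8)
[8] "1110010"  (len 7)
[9] "110010100"  (len 9)
[10] "1001010010"  (len 10)
[11] "00101001011"  (len 11)
[12] "0101001011"  (len 10)
[13] "101001011"  (len 9)
[14] "0100101111"  (len 10)
[15] "100101111"  (len 9)
[16] "0010111110"  (len 10)
[17] "010111110"  (len 9)
[18] "10111110"  (len 8)
[19] "011111010"  (len 9)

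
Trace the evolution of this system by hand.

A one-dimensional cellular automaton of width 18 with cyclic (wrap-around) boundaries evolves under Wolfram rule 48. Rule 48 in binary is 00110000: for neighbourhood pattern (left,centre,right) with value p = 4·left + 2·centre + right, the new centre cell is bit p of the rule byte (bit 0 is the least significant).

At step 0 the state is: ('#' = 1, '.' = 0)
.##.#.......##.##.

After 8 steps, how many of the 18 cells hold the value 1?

0) .##.#.......##.##.
1) ...#.#........#..#
2) #...#.#........#..
3) .#...#.#........#.
4) ..#...#.#........#
5) #..#...#.#........
6) .#..#...#.#.......
7) ..#..#...#.#......
8) ...#..#...#.#.....

4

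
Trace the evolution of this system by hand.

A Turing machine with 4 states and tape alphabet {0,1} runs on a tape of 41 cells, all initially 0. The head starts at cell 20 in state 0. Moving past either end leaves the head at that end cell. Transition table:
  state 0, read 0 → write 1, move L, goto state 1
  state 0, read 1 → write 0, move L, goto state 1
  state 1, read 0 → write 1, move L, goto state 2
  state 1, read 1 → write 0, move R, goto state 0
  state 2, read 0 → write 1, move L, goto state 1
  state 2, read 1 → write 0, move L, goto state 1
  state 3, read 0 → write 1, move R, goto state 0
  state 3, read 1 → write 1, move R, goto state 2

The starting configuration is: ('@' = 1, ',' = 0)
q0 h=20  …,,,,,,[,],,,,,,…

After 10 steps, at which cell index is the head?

step 0: q0 h=20  …,,,,,,[,],,,,,,…
step 1: q1 h=19  …,,,,,,[,]@,,,,,…
step 2: q2 h=18  …,,,,,,[,]@@,,,,…
step 3: q1 h=17  …,,,,,,[,]@@@,,,…
step 4: q2 h=16  …,,,,,,[,]@@@@,,…
step 5: q1 h=15  …,,,,,,[,]@@@@@,…
step 6: q2 h=14  …,,,,,,[,]@@@@@@…
step 7: q1 h=13  …,,,,,,[,]@@@@@@…
step 8: q2 h=12  …,,,,,,[,]@@@@@@…
step 9: q1 h=11  …,,,,,,[,]@@@@@@…
step 10: q2 h=10  …,,,,,,[,]@@@@@@…

10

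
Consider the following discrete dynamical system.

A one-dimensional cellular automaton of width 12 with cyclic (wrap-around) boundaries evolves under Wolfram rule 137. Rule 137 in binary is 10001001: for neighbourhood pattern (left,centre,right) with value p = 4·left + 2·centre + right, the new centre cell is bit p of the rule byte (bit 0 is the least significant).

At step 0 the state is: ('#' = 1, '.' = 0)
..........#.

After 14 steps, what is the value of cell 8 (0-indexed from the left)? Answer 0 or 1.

1

[0] ..........#.
[1] #########...
[2] ########..#.
[3] #######.....
[4] ######..###.
[5] #####...##..
[6] ####..#.#...
[7] ###.......#.
[8] ##..#####...
[9] #...####..#.
[10] ..#.###.....
[11] #...##..####
[12] ..#.#...####
[13] ......#.###.
[14] #####...##..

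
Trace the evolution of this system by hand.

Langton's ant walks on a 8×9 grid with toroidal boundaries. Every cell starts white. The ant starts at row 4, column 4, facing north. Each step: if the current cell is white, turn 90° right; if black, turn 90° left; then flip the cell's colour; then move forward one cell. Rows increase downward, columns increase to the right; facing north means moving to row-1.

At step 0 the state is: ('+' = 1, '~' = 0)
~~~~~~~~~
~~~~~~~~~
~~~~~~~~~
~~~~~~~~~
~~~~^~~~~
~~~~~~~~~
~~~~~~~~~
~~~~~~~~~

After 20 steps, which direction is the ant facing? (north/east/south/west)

0) ~~~~~~~~~
~~~~~~~~~
~~~~~~~~~
~~~~~~~~~
~~~~^~~~~
~~~~~~~~~
~~~~~~~~~
~~~~~~~~~
1) ~~~~~~~~~
~~~~~~~~~
~~~~~~~~~
~~~~~~~~~
~~~~+>~~~
~~~~~~~~~
~~~~~~~~~
~~~~~~~~~
2) ~~~~~~~~~
~~~~~~~~~
~~~~~~~~~
~~~~~~~~~
~~~~++~~~
~~~~~v~~~
~~~~~~~~~
~~~~~~~~~
3) ~~~~~~~~~
~~~~~~~~~
~~~~~~~~~
~~~~~~~~~
~~~~++~~~
~~~~<+~~~
~~~~~~~~~
~~~~~~~~~
4) ~~~~~~~~~
~~~~~~~~~
~~~~~~~~~
~~~~~~~~~
~~~~^+~~~
~~~~++~~~
~~~~~~~~~
~~~~~~~~~
5) ~~~~~~~~~
~~~~~~~~~
~~~~~~~~~
~~~~~~~~~
~~~<~+~~~
~~~~++~~~
~~~~~~~~~
~~~~~~~~~
6) ~~~~~~~~~
~~~~~~~~~
~~~~~~~~~
~~~^~~~~~
~~~+~+~~~
~~~~++~~~
~~~~~~~~~
~~~~~~~~~
7) ~~~~~~~~~
~~~~~~~~~
~~~~~~~~~
~~~+>~~~~
~~~+~+~~~
~~~~++~~~
~~~~~~~~~
~~~~~~~~~
8) ~~~~~~~~~
~~~~~~~~~
~~~~~~~~~
~~~++~~~~
~~~+v+~~~
~~~~++~~~
~~~~~~~~~
~~~~~~~~~
9) ~~~~~~~~~
~~~~~~~~~
~~~~~~~~~
~~~++~~~~
~~~<++~~~
~~~~++~~~
~~~~~~~~~
~~~~~~~~~
10) ~~~~~~~~~
~~~~~~~~~
~~~~~~~~~
~~~++~~~~
~~~~++~~~
~~~v++~~~
~~~~~~~~~
~~~~~~~~~
11) ~~~~~~~~~
~~~~~~~~~
~~~~~~~~~
~~~++~~~~
~~~~++~~~
~~<+++~~~
~~~~~~~~~
~~~~~~~~~
12) ~~~~~~~~~
~~~~~~~~~
~~~~~~~~~
~~~++~~~~
~~^~++~~~
~~++++~~~
~~~~~~~~~
~~~~~~~~~
13) ~~~~~~~~~
~~~~~~~~~
~~~~~~~~~
~~~++~~~~
~~+>++~~~
~~++++~~~
~~~~~~~~~
~~~~~~~~~
14) ~~~~~~~~~
~~~~~~~~~
~~~~~~~~~
~~~++~~~~
~~++++~~~
~~+v++~~~
~~~~~~~~~
~~~~~~~~~
15) ~~~~~~~~~
~~~~~~~~~
~~~~~~~~~
~~~++~~~~
~~++++~~~
~~+~>+~~~
~~~~~~~~~
~~~~~~~~~
16) ~~~~~~~~~
~~~~~~~~~
~~~~~~~~~
~~~++~~~~
~~++^+~~~
~~+~~+~~~
~~~~~~~~~
~~~~~~~~~
17) ~~~~~~~~~
~~~~~~~~~
~~~~~~~~~
~~~++~~~~
~~+<~+~~~
~~+~~+~~~
~~~~~~~~~
~~~~~~~~~
18) ~~~~~~~~~
~~~~~~~~~
~~~~~~~~~
~~~++~~~~
~~+~~+~~~
~~+v~+~~~
~~~~~~~~~
~~~~~~~~~
19) ~~~~~~~~~
~~~~~~~~~
~~~~~~~~~
~~~++~~~~
~~+~~+~~~
~~<+~+~~~
~~~~~~~~~
~~~~~~~~~
20) ~~~~~~~~~
~~~~~~~~~
~~~~~~~~~
~~~++~~~~
~~+~~+~~~
~~~+~+~~~
~~v~~~~~~
~~~~~~~~~

south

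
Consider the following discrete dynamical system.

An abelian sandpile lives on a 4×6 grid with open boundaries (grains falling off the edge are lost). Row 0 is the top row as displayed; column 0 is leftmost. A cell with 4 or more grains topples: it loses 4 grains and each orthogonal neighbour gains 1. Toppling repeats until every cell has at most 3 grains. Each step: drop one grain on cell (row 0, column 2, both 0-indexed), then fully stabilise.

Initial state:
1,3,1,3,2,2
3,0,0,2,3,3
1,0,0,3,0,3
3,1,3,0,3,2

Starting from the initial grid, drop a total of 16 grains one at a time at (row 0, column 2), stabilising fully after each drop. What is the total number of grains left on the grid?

44

step 0: 1,3,1,3,2,2
3,0,0,2,3,3
1,0,0,3,0,3
3,1,3,0,3,2
step 1: 1,3,2,3,2,2
3,0,0,2,3,3
1,0,0,3,0,3
3,1,3,0,3,2
step 2: 1,3,3,3,2,2
3,0,0,2,3,3
1,0,0,3,0,3
3,1,3,0,3,2
step 3: 2,0,2,0,3,2
3,1,1,3,3,3
1,0,0,3,0,3
3,1,3,0,3,2
step 4: 2,0,3,0,3,2
3,1,1,3,3,3
1,0,0,3,0,3
3,1,3,0,3,2
step 5: 2,1,0,1,3,2
3,1,2,3,3,3
1,0,0,3,0,3
3,1,3,0,3,2
step 6: 2,1,1,1,3,2
3,1,2,3,3,3
1,0,0,3,0,3
3,1,3,0,3,2
step 7: 2,1,2,1,3,2
3,1,2,3,3,3
1,0,0,3,0,3
3,1,3,0,3,2
step 8: 2,1,3,1,3,2
3,1,2,3,3,3
1,0,0,3,0,3
3,1,3,0,3,2
step 9: 2,2,0,2,3,2
3,1,3,3,3,3
1,0,0,3,0,3
3,1,3,0,3,2
step 10: 2,2,1,2,3,2
3,1,3,3,3,3
1,0,0,3,0,3
3,1,3,0,3,2
step 11: 2,2,2,2,3,2
3,1,3,3,3,3
1,0,0,3,0,3
3,1,3,0,3,2
step 12: 2,2,3,2,3,2
3,1,3,3,3,3
1,0,0,3,0,3
3,1,3,0,3,2
step 13: 2,3,2,1,2,0
3,2,1,3,2,2
1,0,2,0,3,0
3,1,3,1,3,3
step 14: 2,3,3,1,2,0
3,2,1,3,2,2
1,0,2,0,3,0
3,1,3,1,3,3
step 15: 3,0,1,2,2,0
3,3,2,3,2,2
1,0,2,0,3,0
3,1,3,1,3,3
step 16: 3,0,2,2,2,0
3,3,2,3,2,2
1,0,2,0,3,0
3,1,3,1,3,3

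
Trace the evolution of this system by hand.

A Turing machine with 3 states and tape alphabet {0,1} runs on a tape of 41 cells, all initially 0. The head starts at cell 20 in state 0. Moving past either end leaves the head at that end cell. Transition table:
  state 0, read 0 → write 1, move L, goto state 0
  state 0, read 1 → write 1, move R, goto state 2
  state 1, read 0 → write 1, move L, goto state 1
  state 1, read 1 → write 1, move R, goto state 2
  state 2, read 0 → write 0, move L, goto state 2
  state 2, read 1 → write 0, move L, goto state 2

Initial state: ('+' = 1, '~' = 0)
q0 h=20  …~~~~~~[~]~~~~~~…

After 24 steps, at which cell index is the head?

0

0) q0 h=20  …~~~~~~[~]~~~~~~…
1) q0 h=19  …~~~~~~[~]+~~~~~…
2) q0 h=18  …~~~~~~[~]++~~~~…
3) q0 h=17  …~~~~~~[~]+++~~~…
4) q0 h=16  …~~~~~~[~]++++~~…
5) q0 h=15  …~~~~~~[~]+++++~…
6) q0 h=14  …~~~~~~[~]++++++…
7) q0 h=13  …~~~~~~[~]++++++…
8) q0 h=12  …~~~~~~[~]++++++…
9) q0 h=11  …~~~~~~[~]++++++…
10) q0 h=10  …~~~~~~[~]++++++…
11) q0 h= 9  …~~~~~~[~]++++++…
12) q0 h= 8  …~~~~~~[~]++++++…
13) q0 h= 7  …~~~~~~[~]++++++…
14) q0 h= 6  |~~~~~~[~]++++++…
15) q0 h= 5  |~~~~~[~]++++++…
16) q0 h= 4  |~~~~[~]++++++…
17) q0 h= 3  |~~~[~]++++++…
18) q0 h= 2  |~~[~]++++++…
19) q0 h= 1  |~[~]++++++…
20) q0 h= 0  |[~]++++++…
21) q0 h= 0  |[+]++++++…
22) q2 h= 1  |+[+]++++++…
23) q2 h= 0  |[+]~+++++…
24) q2 h= 0  |[~]~+++++…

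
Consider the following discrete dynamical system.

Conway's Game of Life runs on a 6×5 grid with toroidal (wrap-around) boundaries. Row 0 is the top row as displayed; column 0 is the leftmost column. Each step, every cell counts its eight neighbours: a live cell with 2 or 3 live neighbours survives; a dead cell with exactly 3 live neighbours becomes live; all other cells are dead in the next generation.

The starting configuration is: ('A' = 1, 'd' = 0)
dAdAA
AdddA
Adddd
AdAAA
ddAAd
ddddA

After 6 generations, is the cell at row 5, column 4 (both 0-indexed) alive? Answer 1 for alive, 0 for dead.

1

[0] dAdAA
AdddA
Adddd
AdAAA
ddAAd
ddddA
[1] dddAd
dAdAd
ddddd
AdAdd
AAAdd
AdddA
[2] AdAAd
ddAdd
dAAdd
AdAdd
ddAAd
AdAAA
[3] Adddd
ddddd
ddAAd
ddddd
Adddd
Adddd
[4] ddddd
ddddd
ddddd
ddddd
ddddd
AAddA
[5] Adddd
ddddd
ddddd
ddddd
Adddd
Adddd
[6] ddddd
ddddd
ddddd
ddddd
ddddd
AAddA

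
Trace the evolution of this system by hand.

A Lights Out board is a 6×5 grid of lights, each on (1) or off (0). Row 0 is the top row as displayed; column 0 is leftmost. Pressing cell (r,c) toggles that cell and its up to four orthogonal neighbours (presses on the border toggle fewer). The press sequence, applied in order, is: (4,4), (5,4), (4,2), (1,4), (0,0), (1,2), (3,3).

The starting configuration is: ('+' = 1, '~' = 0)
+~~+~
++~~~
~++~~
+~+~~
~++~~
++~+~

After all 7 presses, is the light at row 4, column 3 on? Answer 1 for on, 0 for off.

1

gen 0: +~~+~
++~~~
~++~~
+~+~~
~++~~
++~+~
gen 1: +~~+~
++~~~
~++~~
+~+~+
~++++
++~++
gen 2: +~~+~
++~~~
~++~~
+~+~+
~+++~
++~~~
gen 3: +~~+~
++~~~
~++~~
+~~~+
~~~~~
+++~~
gen 4: +~~++
++~++
~++~+
+~~~+
~~~~~
+++~~
gen 5: ~+~++
~+~++
~++~+
+~~~+
~~~~~
+++~~
gen 6: ~++++
~~+~+
~+~~+
+~~~+
~~~~~
+++~~
gen 7: ~++++
~~+~+
~+~++
+~++~
~~~+~
+++~~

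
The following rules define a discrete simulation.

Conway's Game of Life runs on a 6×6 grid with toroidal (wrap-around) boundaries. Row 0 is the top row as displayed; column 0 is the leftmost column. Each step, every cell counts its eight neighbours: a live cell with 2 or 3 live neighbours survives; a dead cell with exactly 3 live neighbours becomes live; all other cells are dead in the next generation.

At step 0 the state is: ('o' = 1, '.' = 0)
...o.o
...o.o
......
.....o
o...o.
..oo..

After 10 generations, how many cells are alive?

6

0) ...o.o
...o.o
......
.....o
o...o.
..oo..
1) ...o..
......
....o.
.....o
...ooo
..oo.o
2) ..ooo.
......
......
...o.o
o.oo.o
..o..o
3) ..ooo.
...o..
......
o.oo.o
oooo.o
o....o
4) ..oooo
..ooo.
..ooo.
...o.o
...o..
......
5) ..o..o
.o....
.....o
......
....o.
..o...
6) .oo...
o.....
......
......
......
...o..
7) .oo...
.o....
......
......
......
..o...
8) .oo...
.oo...
......
......
......
.oo...
9) o..o..
.oo...
......
......
......
.oo...
10) o..o..
.oo...
......
......
......
.oo...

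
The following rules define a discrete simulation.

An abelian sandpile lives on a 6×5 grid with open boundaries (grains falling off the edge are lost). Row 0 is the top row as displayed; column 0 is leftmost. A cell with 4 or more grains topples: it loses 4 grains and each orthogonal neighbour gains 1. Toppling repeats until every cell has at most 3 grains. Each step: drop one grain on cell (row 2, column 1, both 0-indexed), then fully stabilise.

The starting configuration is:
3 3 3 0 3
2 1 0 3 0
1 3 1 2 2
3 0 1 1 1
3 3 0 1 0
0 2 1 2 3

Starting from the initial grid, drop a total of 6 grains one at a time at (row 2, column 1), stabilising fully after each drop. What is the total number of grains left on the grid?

54

step 0: 3 3 3 0 3
2 1 0 3 0
1 3 1 2 2
3 0 1 1 1
3 3 0 1 0
0 2 1 2 3
step 1: 3 3 3 0 3
2 2 0 3 0
2 0 2 2 2
3 1 1 1 1
3 3 0 1 0
0 2 1 2 3
step 2: 3 3 3 0 3
2 2 0 3 0
2 1 2 2 2
3 1 1 1 1
3 3 0 1 0
0 2 1 2 3
step 3: 3 3 3 0 3
2 2 0 3 0
2 2 2 2 2
3 1 1 1 1
3 3 0 1 0
0 2 1 2 3
step 4: 3 3 3 0 3
2 2 0 3 0
2 3 2 2 2
3 1 1 1 1
3 3 0 1 0
0 2 1 2 3
step 5: 3 3 3 0 3
2 3 0 3 0
3 0 3 2 2
3 2 1 1 1
3 3 0 1 0
0 2 1 2 3
step 6: 3 3 3 0 3
2 3 0 3 0
3 1 3 2 2
3 2 1 1 1
3 3 0 1 0
0 2 1 2 3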